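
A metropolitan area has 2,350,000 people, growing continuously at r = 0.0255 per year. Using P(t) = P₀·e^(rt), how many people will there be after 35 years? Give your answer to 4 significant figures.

P(35) = 2350000 · e^(0.0255·35) = 2350000 · e^(0.8925)
= 2350000 · 2.44123 ≈ 5736878.97

≈ 5,737,000 people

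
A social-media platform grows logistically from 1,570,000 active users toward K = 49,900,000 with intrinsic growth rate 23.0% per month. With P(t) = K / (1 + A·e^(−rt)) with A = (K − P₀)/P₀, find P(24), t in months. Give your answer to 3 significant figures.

A = (49900000 − 1570000)/1570000 = 30.78344
P(24) = 49900000 / (1 + 30.78344·e^(−0.23·24)) = 49900000 / (1 + 30.78344·0.004006)
= 49900000 / 1.12331 ≈ 44422138.31

≈ 44,400,000 active users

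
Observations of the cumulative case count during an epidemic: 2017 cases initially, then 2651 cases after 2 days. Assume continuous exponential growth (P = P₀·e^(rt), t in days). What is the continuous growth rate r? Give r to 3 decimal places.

2651 = 2017 · e^(r·2)
e^(2r) = 2651/2017 = 1.31433
r = ln(1.31433) / 2 = 0.27333 / 2

r ≈ 0.137 per day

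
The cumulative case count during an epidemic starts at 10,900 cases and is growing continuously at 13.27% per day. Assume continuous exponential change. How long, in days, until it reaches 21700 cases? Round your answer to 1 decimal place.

21700 = 10900 · e^(0.1327·t)
t = ln(21700/10900) / 0.1327 = ln(1.99083) / 0.1327 = 0.68855 / 0.1327

t ≈ 5.2 days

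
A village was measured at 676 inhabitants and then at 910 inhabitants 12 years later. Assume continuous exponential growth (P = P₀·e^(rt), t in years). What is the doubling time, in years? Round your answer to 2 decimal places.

r = ln(910/676) / 12 = ln(1.34615) / 12 ≈ 0.024771 per year
doubling time = ln 2 / |r| = 0.69315 / 0.024771

doubling time ≈ 27.98 years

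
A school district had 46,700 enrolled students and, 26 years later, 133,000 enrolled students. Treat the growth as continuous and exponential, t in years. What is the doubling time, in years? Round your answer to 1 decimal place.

doubling time ≈ 17.2 years

r = ln(133000/46700) / 26 = ln(2.84797) / 26 ≈ 0.040254 per year
doubling time = ln 2 / |r| = 0.69315 / 0.040254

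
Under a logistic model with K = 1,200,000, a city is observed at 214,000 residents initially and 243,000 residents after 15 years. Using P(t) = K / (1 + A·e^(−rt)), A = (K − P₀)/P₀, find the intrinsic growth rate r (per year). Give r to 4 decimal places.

A = (1200000 − 214000)/214000 = 4.60748
243000 = 1200000/(1 + 4.60748·e^(−r·15)) → e^(−15r) = (4.93827 − 1)/4.60748 = 0.854757
r = −ln(0.854757)/15 = 0.15694/15

r ≈ 0.0105 per year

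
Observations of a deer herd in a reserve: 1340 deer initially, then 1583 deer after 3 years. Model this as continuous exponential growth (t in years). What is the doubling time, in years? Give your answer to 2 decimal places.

r = ln(1583/1340) / 3 = ln(1.18134) / 3 ≈ 0.055551 per year
doubling time = ln 2 / |r| = 0.69315 / 0.055551

doubling time ≈ 12.48 years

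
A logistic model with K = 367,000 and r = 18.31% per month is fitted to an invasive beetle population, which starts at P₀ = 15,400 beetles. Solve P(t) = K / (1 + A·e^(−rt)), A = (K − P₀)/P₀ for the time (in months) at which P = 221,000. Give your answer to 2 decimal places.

t ≈ 19.35 months

A = (367000 − 15400)/15400 = 22.83117
221000 = 367000/(1 + 22.83117·e^(−0.1831t)) → 1 + 22.83117·e^(−0.1831t) = 1.66063
e^(−0.1831t) = 0.028936 → t = ln(34.55951)/0.1831 = 3.54268/0.1831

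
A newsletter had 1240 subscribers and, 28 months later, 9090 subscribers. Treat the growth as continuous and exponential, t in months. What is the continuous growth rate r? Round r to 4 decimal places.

9090 = 1240 · e^(r·28)
e^(28r) = 9090/1240 = 7.33065
r = ln(7.33065) / 28 = 1.99206 / 28

r ≈ 0.0711 per month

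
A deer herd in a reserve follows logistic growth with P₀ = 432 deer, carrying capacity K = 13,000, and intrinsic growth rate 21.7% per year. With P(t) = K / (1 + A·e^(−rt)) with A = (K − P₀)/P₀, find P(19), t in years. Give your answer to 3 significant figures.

≈ 8,840 deer

A = (13000 − 432)/432 = 29.09259
P(19) = 13000 / (1 + 29.09259·e^(−0.217·19)) = 13000 / (1 + 29.09259·0.016196)
= 13000 / 1.47118 ≈ 8836.45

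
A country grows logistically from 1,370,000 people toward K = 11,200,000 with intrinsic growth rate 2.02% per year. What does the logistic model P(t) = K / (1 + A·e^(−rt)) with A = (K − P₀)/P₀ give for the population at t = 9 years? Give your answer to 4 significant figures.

≈ 1,604,000 people

A = (11200000 − 1370000)/1370000 = 7.17518
P(9) = 11200000 / (1 + 7.17518·e^(−0.0202·9)) = 11200000 / (1 + 7.17518·0.833768)
= 11200000 / 6.98244 ≈ 1604024.24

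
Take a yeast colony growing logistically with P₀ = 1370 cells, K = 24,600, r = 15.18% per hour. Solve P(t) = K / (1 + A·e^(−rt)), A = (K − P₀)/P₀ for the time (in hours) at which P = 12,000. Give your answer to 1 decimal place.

t ≈ 18.3 hours

A = (24600 − 1370)/1370 = 16.9562
12000 = 24600/(1 + 16.9562·e^(−0.1518t)) → 1 + 16.9562·e^(−0.1518t) = 2.05
e^(−0.1518t) = 0.061924 → t = ln(16.14877)/0.1518 = 2.78184/0.1518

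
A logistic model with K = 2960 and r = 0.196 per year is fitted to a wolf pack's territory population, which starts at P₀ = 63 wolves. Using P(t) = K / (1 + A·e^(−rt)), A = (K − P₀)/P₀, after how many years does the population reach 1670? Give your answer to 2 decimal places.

t ≈ 20.85 years

A = (2960 − 63)/63 = 45.98413
1670 = 2960/(1 + 45.98413·e^(−0.196t)) → 1 + 45.98413·e^(−0.196t) = 1.77246
e^(−0.196t) = 0.016798 → t = ln(59.52984)/0.196 = 4.08648/0.196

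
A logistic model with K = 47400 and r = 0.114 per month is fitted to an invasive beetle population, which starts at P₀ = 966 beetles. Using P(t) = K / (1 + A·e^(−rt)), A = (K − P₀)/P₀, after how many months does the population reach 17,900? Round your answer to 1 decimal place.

t ≈ 29.6 months

A = (47400 − 966)/966 = 48.06832
17900 = 47400/(1 + 48.06832·e^(−0.114t)) → 1 + 48.06832·e^(−0.114t) = 2.64804
e^(−0.114t) = 0.034285 → t = ln(29.16688)/0.114 = 3.37303/0.114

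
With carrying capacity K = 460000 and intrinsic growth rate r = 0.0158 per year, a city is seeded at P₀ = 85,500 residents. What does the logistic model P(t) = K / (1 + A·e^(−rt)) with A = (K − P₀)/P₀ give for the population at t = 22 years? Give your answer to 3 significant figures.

≈ 112,000 residents

A = (460000 − 85500)/85500 = 4.38012
P(22) = 460000 / (1 + 4.38012·e^(−0.0158·22)) = 460000 / (1 + 4.38012·0.706381)
= 460000 / 4.09403 ≈ 112358.64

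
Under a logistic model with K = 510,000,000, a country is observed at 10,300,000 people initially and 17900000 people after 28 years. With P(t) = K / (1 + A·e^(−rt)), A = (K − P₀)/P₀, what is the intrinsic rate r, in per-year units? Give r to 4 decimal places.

r ≈ 0.0203 per year

A = (510000000 − 10300000)/10300000 = 48.51456
17900000 = 510000000/(1 + 48.51456·e^(−r·28)) → e^(−28r) = (28.49162 − 1)/48.51456 = 0.566667
r = −ln(0.566667)/28 = 0.56798/28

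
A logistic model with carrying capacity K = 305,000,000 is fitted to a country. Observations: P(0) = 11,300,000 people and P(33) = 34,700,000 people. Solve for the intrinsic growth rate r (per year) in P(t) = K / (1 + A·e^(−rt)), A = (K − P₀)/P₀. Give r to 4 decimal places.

A = (305000000 − 11300000)/11300000 = 25.99115
34700000 = 305000000/(1 + 25.99115·e^(−r·33)) → e^(−33r) = (8.78963 − 1)/25.99115 = 0.299703
r = −ln(0.299703)/33 = 1.20496/33

r ≈ 0.0365 per year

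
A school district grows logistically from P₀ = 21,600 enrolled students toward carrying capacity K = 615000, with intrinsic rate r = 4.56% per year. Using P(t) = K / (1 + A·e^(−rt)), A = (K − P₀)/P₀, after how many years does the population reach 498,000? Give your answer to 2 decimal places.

t ≈ 104.42 years

A = (615000 − 21600)/21600 = 27.47222
498000 = 615000/(1 + 27.47222·e^(−0.0456t)) → 1 + 27.47222·e^(−0.0456t) = 1.23494
e^(−0.0456t) = 0.008552 → t = ln(116.93305)/0.0456 = 4.7616/0.0456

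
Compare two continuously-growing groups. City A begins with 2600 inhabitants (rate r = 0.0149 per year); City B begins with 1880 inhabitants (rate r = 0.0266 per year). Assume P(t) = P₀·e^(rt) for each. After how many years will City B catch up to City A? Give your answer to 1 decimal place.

2600·e^(0.0149t) = 1880·e^(0.0266t)
2600/1880 = e^((0.0266 − 0.0149)t) → ln(1.38298) = 0.0117·t
t = 0.32424 / 0.0117

t ≈ 27.7 years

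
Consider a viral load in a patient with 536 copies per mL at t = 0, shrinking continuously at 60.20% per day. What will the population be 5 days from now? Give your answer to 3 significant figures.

P(5) = 536 · e^(-0.602·5) = 536 · e^(-3.01)
= 536 · 0.04929 ≈ 26.42

≈ 26.4 copies per mL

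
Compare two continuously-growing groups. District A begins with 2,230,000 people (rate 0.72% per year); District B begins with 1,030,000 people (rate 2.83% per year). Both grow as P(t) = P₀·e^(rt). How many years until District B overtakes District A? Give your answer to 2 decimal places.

2230000·e^(0.0072t) = 1030000·e^(0.0283t)
2230000/1030000 = e^((0.0283 − 0.0072)t) → ln(2.16505) = 0.0211·t
t = 0.77244 / 0.0211

t ≈ 36.61 years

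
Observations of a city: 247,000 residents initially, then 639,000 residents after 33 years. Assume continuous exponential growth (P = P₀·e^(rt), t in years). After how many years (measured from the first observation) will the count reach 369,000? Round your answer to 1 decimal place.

r = ln(639000/247000) / 33 ≈ 0.028804 per year
t = ln(369000/247000) / r = 0.40141 / 0.028804 ≈ 13.936

t ≈ 13.9 years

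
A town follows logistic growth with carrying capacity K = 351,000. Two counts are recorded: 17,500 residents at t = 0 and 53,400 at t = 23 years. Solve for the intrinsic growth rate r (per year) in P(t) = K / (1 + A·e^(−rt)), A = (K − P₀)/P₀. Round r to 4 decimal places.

r ≈ 0.0535 per year

A = (351000 − 17500)/17500 = 19.05714
53400 = 351000/(1 + 19.05714·e^(−r·23)) → e^(−23r) = (6.57303 − 1)/19.05714 = 0.292438
r = −ln(0.292438)/23 = 1.2295/23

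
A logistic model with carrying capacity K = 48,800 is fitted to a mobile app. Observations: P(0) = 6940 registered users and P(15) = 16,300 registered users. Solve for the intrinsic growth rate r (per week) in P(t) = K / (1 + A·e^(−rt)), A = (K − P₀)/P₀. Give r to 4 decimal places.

r ≈ 0.0738 per week

A = (48800 − 6940)/6940 = 6.0317
16300 = 48800/(1 + 6.0317·e^(−r·15)) → e^(−15r) = (2.99387 − 1)/6.0317 = 0.330564
r = −ln(0.330564)/15 = 1.10695/15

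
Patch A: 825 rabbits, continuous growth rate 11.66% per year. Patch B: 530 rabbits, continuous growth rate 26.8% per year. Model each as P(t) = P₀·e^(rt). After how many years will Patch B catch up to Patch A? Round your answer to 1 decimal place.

825·e^(0.1166t) = 530·e^(0.268t)
825/530 = e^((0.268 − 0.1166)t) → ln(1.5566) = 0.1514·t
t = 0.44251 / 0.1514

t ≈ 2.9 years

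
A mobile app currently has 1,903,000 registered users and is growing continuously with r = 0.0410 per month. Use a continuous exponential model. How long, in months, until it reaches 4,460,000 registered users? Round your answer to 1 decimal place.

4460000 = 1903000 · e^(0.041·t)
t = ln(4460000/1903000) / 0.041 = ln(2.34367) / 0.041 = 0.85172 / 0.041

t ≈ 20.8 months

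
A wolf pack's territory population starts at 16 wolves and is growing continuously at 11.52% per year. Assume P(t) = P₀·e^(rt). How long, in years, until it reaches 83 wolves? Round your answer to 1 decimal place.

t ≈ 14.3 years

83 = 16 · e^(0.1152·t)
t = ln(83/16) / 0.1152 = ln(5.1875) / 0.1152 = 1.64625 / 0.1152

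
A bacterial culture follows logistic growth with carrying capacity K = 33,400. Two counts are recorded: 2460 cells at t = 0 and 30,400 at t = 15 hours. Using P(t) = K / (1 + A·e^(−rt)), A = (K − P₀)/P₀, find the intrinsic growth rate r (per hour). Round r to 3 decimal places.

A = (33400 − 2460)/2460 = 12.57724
30400 = 33400/(1 + 12.57724·e^(−r·15)) → e^(−15r) = (1.09868 − 1)/12.57724 = 0.007846
r = −ln(0.007846)/15 = 4.84772/15

r ≈ 0.323 per hour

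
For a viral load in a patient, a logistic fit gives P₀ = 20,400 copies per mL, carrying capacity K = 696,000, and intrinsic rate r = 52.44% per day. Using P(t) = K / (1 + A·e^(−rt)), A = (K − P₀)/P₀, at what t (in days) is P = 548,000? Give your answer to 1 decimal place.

A = (696000 − 20400)/20400 = 33.11765
548000 = 696000/(1 + 33.11765·e^(−0.5244t)) → 1 + 33.11765·e^(−0.5244t) = 1.27007
e^(−0.5244t) = 0.008155 → t = ln(122.6248)/0.5244 = 4.80913/0.5244

t ≈ 9.2 days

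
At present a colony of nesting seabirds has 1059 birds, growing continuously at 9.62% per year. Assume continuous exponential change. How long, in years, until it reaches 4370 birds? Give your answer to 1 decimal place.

4370 = 1059 · e^(0.0962·t)
t = ln(4370/1059) / 0.0962 = ln(4.12653) / 0.0962 = 1.41744 / 0.0962

t ≈ 14.7 years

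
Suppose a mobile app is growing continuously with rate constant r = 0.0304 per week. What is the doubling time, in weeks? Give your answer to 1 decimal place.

doubling time ≈ 22.8 weeks

doubling time = ln(2) / |r| = 0.69315 / 0.0304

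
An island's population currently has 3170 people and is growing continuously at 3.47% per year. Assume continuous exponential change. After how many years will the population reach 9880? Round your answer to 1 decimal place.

9880 = 3170 · e^(0.0347·t)
t = ln(9880/3170) / 0.0347 = ln(3.11672) / 0.0347 = 1.13678 / 0.0347

t ≈ 32.8 years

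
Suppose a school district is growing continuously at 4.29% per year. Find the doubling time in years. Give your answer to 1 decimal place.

doubling time = ln(2) / |r| = 0.69315 / 0.0429

doubling time ≈ 16.2 years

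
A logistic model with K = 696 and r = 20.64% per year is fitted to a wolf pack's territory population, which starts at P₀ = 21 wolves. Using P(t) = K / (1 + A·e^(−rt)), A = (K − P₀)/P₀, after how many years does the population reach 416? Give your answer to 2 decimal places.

t ≈ 18.73 years

A = (696 − 21)/21 = 32.14286
416 = 696/(1 + 32.14286·e^(−0.2064t)) → 1 + 32.14286·e^(−0.2064t) = 1.67308
e^(−0.2064t) = 0.02094 → t = ln(47.7551)/0.2064 = 3.86609/0.2064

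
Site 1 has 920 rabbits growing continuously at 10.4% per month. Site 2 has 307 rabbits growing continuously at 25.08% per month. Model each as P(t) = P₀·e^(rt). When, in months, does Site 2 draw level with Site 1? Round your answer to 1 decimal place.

920·e^(0.104t) = 307·e^(0.2508t)
920/307 = e^((0.2508 − 0.104)t) → ln(2.99674) = 0.1468·t
t = 1.09753 / 0.1468

t ≈ 7.5 months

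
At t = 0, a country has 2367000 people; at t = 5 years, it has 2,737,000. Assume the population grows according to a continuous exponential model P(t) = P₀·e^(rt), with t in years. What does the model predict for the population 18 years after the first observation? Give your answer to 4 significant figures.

≈ 3,993,000 people

r = ln(2737000/2367000) / 5 ≈ 0.029048 per year
P(18) = 2367000 · e^(0.029048·18) = 2367000 · 1.68685 ≈ 3992765.46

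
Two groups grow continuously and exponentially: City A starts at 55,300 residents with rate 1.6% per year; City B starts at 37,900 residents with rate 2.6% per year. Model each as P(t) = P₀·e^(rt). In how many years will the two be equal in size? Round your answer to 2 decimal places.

55300·e^(0.016t) = 37900·e^(0.026t)
55300/37900 = e^((0.026 − 0.016)t) → ln(1.4591) = 0.01·t
t = 0.37782 / 0.01

t ≈ 37.78 years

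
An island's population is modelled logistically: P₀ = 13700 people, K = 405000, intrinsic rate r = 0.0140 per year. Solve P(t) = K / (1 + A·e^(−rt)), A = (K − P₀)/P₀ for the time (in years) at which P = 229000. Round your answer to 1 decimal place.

A = (405000 − 13700)/13700 = 28.56204
229000 = 405000/(1 + 28.56204·e^(−0.014t)) → 1 + 28.56204·e^(−0.014t) = 1.76856
e^(−0.014t) = 0.026908 → t = ln(37.16311)/0.014 = 3.61532/0.014

t ≈ 258.2 years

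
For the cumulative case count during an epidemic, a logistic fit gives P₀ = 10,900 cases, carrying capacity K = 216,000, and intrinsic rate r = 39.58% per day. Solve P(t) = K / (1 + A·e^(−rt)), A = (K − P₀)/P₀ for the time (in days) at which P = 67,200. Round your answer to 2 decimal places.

t ≈ 5.41 days

A = (216000 − 10900)/10900 = 18.81651
67200 = 216000/(1 + 18.81651·e^(−0.3958t)) → 1 + 18.81651·e^(−0.3958t) = 3.21429
e^(−0.3958t) = 0.117678 → t = ln(8.49778)/0.3958 = 2.13981/0.3958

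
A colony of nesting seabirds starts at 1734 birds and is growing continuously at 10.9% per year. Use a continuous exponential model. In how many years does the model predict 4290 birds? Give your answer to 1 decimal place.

t ≈ 8.3 years

4290 = 1734 · e^(0.109·t)
t = ln(4290/1734) / 0.109 = ln(2.47405) / 0.109 = 0.90586 / 0.109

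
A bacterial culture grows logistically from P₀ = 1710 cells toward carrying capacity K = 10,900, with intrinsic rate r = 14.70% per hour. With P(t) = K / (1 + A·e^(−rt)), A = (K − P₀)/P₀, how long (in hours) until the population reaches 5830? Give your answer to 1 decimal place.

t ≈ 12.4 hours

A = (10900 − 1710)/1710 = 5.37427
5830 = 10900/(1 + 5.37427·e^(−0.147t)) → 1 + 5.37427·e^(−0.147t) = 1.86964
e^(−0.147t) = 0.161815 → t = ln(6.17988)/0.147 = 1.8213/0.147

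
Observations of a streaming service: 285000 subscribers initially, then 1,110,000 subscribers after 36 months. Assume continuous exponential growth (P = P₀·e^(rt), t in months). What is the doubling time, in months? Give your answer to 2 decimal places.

doubling time ≈ 18.35 months

r = ln(1110000/285000) / 36 = ln(3.89474) / 36 ≈ 0.037767 per month
doubling time = ln 2 / |r| = 0.69315 / 0.037767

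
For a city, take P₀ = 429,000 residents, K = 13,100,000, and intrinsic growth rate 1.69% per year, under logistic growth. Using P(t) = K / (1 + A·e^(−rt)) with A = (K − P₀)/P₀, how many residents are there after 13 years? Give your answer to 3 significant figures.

≈ 530,000 residents

A = (13100000 − 429000)/429000 = 29.53613
P(13) = 13100000 / (1 + 29.53613·e^(−0.0169·13)) = 13100000 / (1 + 29.53613·0.80276)
= 13100000 / 24.71041 ≈ 530140.9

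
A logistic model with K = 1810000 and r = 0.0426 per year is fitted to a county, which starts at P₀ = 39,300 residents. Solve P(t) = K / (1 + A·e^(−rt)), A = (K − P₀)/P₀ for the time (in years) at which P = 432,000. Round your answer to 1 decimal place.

t ≈ 62.2 years

A = (1810000 − 39300)/39300 = 45.05598
432000 = 1810000/(1 + 45.05598·e^(−0.0426t)) → 1 + 45.05598·e^(−0.0426t) = 4.18981
e^(−0.0426t) = 0.070797 → t = ln(14.12495)/0.0426 = 2.64794/0.0426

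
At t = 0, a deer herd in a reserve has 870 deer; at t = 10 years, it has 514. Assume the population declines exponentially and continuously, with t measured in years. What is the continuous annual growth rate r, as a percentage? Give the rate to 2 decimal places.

514 = 870 · e^(r·10)
e^(10r) = 514/870 = 0.5908
r = ln(0.5908) / 10 = -0.52627 / 10

r ≈ -5.26% per year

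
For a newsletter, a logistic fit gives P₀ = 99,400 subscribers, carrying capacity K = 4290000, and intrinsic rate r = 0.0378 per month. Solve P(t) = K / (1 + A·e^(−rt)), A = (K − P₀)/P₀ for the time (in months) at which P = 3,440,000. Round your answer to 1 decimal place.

t ≈ 136.0 months

A = (4290000 − 99400)/99400 = 42.15895
3440000 = 4290000/(1 + 42.15895·e^(−0.0378t)) → 1 + 42.15895·e^(−0.0378t) = 1.24709
e^(−0.0378t) = 0.005861 → t = ln(170.61977)/0.0378 = 5.13944/0.0378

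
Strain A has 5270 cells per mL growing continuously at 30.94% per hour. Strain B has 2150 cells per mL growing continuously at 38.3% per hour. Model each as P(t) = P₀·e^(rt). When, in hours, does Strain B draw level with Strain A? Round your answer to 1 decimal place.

t ≈ 12.2 hours

5270·e^(0.3094t) = 2150·e^(0.383t)
5270/2150 = e^((0.383 − 0.3094)t) → ln(2.45116) = 0.0736·t
t = 0.89656 / 0.0736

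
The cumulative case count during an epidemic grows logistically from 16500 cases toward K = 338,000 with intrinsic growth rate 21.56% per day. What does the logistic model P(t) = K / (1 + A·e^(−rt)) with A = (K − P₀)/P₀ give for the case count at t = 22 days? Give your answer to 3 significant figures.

≈ 289,000 cases

A = (338000 − 16500)/16500 = 19.48485
P(22) = 338000 / (1 + 19.48485·e^(−0.2156·22)) = 338000 / (1 + 19.48485·0.008711)
= 338000 / 1.16973 ≈ 288956.26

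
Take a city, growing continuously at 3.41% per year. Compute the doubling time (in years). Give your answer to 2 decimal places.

doubling time ≈ 20.33 years

doubling time = ln(2) / |r| = 0.69315 / 0.0341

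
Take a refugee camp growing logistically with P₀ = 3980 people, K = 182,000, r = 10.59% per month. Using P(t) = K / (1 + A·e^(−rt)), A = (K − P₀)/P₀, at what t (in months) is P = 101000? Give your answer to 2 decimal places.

A = (182000 − 3980)/3980 = 44.72864
101000 = 182000/(1 + 44.72864·e^(−0.1059t)) → 1 + 44.72864·e^(−0.1059t) = 1.80198
e^(−0.1059t) = 0.01793 → t = ln(55.77275)/0.1059 = 4.02129/0.1059

t ≈ 37.97 months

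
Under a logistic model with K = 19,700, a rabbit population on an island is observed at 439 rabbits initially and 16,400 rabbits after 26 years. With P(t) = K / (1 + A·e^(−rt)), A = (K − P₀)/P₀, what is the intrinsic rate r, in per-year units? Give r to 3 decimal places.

r ≈ 0.207 per year

A = (19700 − 439)/439 = 43.87472
16400 = 19700/(1 + 43.87472·e^(−r·26)) → e^(−26r) = (1.20122 − 1)/43.87472 = 0.004586
r = −ln(0.004586)/26 = 5.3847/26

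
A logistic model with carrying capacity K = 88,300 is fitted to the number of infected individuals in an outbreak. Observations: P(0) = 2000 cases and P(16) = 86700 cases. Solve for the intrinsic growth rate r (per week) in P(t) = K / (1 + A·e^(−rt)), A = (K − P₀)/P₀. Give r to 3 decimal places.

r ≈ 0.485 per week

A = (88300 − 2000)/2000 = 43.15
86700 = 88300/(1 + 43.15·e^(−r·16)) → e^(−16r) = (1.01845 − 1)/43.15 = 0.000428
r = −ln(0.000428)/16 = 7.75713/16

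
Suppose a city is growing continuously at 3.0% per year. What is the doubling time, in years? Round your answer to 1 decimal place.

doubling time ≈ 23.1 years

doubling time = ln(2) / |r| = 0.69315 / 0.03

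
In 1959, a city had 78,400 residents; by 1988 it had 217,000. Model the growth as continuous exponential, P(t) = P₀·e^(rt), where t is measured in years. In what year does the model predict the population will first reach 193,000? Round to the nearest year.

year 1985

r = ln(217000/78400) / 29 = 1.01807/29 ≈ 0.035106 per year
t = ln(193000/78400) / r = 0.90087/0.035106 ≈ 25.66 years after 1959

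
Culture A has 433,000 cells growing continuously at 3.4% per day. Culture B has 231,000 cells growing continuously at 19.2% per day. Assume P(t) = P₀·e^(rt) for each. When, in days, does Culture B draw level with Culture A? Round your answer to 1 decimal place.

433000·e^(0.034t) = 231000·e^(0.192t)
433000/231000 = e^((0.192 − 0.034)t) → ln(1.87446) = 0.158·t
t = 0.62832 / 0.158

t ≈ 4.0 days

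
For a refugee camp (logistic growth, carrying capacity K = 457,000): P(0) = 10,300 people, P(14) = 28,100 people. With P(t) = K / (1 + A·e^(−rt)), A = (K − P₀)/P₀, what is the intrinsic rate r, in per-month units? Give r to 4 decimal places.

A = (457000 − 10300)/10300 = 43.36893
28100 = 457000/(1 + 43.36893·e^(−r·14)) → e^(−14r) = (16.26335 − 1)/43.36893 = 0.351942
r = −ln(0.351942)/14 = 1.04429/14

r ≈ 0.0746 per month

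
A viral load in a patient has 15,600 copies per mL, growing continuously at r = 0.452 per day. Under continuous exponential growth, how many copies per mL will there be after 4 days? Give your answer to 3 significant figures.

P(4) = 15600 · e^(0.452·4) = 15600 · e^(1.808)
= 15600 · 6.09824 ≈ 95132.52

≈ 95,100 copies per mL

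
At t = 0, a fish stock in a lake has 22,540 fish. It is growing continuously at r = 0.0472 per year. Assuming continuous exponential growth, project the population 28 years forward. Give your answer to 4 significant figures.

≈ 84,510 fish

P(28) = 22540 · e^(0.0472·28) = 22540 · e^(1.3216)
= 22540 · 3.74942 ≈ 84511.83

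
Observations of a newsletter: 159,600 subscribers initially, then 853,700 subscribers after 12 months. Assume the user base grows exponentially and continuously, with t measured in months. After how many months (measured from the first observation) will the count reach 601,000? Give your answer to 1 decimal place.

t ≈ 9.5 months

r = ln(853700/159600) / 12 ≈ 0.139742 per month
t = ln(601000/159600) / r = 1.32592 / 0.139742 ≈ 9.488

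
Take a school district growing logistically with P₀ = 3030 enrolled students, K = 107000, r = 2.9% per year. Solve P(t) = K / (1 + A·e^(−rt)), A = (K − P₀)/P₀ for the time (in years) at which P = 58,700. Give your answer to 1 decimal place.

t ≈ 128.6 years

A = (107000 − 3030)/3030 = 34.31353
58700 = 107000/(1 + 34.31353·e^(−0.029t)) → 1 + 34.31353·e^(−0.029t) = 1.82283
e^(−0.029t) = 0.02398 → t = ln(41.70195)/0.029 = 3.73055/0.029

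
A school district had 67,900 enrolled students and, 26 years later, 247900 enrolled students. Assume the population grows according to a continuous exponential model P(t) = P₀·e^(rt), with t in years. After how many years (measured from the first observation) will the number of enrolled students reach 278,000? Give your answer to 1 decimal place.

r = ln(247900/67900) / 26 ≈ 0.049807 per year
t = ln(278000/67900) / r = 1.40959 / 0.049807 ≈ 28.301

t ≈ 28.3 years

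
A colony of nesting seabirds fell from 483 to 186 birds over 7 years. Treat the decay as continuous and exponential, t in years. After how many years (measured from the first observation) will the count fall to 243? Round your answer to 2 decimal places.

r = ln(186/483) / 7 ≈ -0.136324 per year
t = ln(243/483) / r = -0.68696 / -0.136324 ≈ 5.039

t ≈ 5.04 years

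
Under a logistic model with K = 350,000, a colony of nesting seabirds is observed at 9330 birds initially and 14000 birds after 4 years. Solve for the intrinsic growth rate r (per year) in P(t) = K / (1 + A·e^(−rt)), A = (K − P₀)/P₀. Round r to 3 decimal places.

A = (350000 − 9330)/9330 = 36.5134
14000 = 350000/(1 + 36.5134·e^(−r·4)) → e^(−4r) = (25 − 1)/36.5134 = 0.657293
r = −ln(0.657293)/4 = 0.41963/4

r ≈ 0.105 per year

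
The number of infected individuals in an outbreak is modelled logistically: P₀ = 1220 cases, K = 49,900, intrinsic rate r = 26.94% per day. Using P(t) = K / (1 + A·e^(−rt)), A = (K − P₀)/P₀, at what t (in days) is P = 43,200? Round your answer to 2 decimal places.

A = (49900 − 1220)/1220 = 39.90164
43200 = 49900/(1 + 39.90164·e^(−0.2694t)) → 1 + 39.90164·e^(−0.2694t) = 1.15509
e^(−0.2694t) = 0.003887 → t = ln(257.27624)/0.2694 = 5.55015/0.2694

t ≈ 20.60 days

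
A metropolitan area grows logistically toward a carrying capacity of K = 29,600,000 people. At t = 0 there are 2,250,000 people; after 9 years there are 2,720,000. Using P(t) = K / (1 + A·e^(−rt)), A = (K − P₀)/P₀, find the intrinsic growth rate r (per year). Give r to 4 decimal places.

r ≈ 0.0230 per year

A = (29600000 − 2250000)/2250000 = 12.15556
2720000 = 29600000/(1 + 12.15556·e^(−r·9)) → e^(−9r) = (10.88235 − 1)/12.15556 = 0.812991
r = −ln(0.812991)/9 = 0.20704/9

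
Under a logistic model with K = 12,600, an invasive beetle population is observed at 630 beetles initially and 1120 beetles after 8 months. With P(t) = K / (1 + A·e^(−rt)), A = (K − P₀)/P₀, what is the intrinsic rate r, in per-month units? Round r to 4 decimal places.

r ≈ 0.0771 per month

A = (12600 − 630)/630 = 19
1120 = 12600/(1 + 19·e^(−r·8)) → e^(−8r) = (11.25 − 1)/19 = 0.539474
r = −ln(0.539474)/8 = 0.61716/8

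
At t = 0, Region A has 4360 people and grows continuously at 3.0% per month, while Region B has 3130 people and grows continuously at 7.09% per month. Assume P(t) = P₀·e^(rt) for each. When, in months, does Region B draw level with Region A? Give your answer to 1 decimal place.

t ≈ 8.1 months

4360·e^(0.03t) = 3130·e^(0.0709t)
4360/3130 = e^((0.0709 − 0.03)t) → ln(1.39297) = 0.0409·t
t = 0.33144 / 0.0409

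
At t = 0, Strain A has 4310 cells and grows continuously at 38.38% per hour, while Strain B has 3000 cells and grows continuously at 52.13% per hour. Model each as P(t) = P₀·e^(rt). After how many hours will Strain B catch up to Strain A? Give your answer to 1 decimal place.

4310·e^(0.3838t) = 3000·e^(0.5213t)
4310/3000 = e^((0.5213 − 0.3838)t) → ln(1.43667) = 0.1375·t
t = 0.36233 / 0.1375

t ≈ 2.6 hours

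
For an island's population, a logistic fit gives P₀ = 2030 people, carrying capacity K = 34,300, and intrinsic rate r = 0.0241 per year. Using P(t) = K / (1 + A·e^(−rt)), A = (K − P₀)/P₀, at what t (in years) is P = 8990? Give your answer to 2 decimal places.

t ≈ 71.83 years

A = (34300 − 2030)/2030 = 15.89655
8990 = 34300/(1 + 15.89655·e^(−0.0241t)) → 1 + 15.89655·e^(−0.0241t) = 3.81535
e^(−0.0241t) = 0.177104 → t = ln(5.64638)/0.0241 = 1.73102/0.0241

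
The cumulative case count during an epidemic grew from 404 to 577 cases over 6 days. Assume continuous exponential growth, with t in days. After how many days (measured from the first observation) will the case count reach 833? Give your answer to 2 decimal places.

r = ln(577/404) / 6 ≈ 0.059405 per day
t = ln(833/404) / r = 0.72362 / 0.059405 ≈ 12.181

t ≈ 12.18 days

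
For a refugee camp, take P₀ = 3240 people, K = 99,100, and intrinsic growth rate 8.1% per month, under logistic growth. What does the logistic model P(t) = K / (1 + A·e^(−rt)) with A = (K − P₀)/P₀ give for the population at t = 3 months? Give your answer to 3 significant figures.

A = (99100 − 3240)/3240 = 29.58642
P(3) = 99100 / (1 + 29.58642·e^(−0.081·3)) = 99100 / (1 + 29.58642·0.784272)
= 99100 / 24.20379 ≈ 4094.4

≈ 4,090 people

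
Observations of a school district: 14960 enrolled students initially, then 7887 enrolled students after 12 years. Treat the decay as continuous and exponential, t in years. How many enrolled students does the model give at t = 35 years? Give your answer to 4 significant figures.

r = ln(7887/14960) / 12 ≈ -0.053347 per year
P(35) = 14960 · e^(-0.053347·35) = 14960 · 0.15456 ≈ 2312.28

≈ 2,312 enrolled students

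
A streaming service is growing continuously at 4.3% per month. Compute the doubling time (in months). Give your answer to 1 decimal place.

doubling time = ln(2) / |r| = 0.69315 / 0.043

doubling time ≈ 16.1 months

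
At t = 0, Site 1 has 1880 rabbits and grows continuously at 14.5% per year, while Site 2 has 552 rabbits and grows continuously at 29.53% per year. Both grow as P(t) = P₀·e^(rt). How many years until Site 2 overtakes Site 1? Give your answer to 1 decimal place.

1880·e^(0.145t) = 552·e^(0.2953t)
1880/552 = e^((0.2953 − 0.145)t) → ln(3.4058) = 0.1503·t
t = 1.22548 / 0.1503

t ≈ 8.2 years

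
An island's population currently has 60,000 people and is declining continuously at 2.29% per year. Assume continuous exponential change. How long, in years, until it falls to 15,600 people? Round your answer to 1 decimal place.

15600 = 60000 · e^(-0.0229·t)
t = ln(15600/60000) / -0.0229 = ln(0.26) / -0.0229 = -1.34707 / -0.0229

t ≈ 58.8 years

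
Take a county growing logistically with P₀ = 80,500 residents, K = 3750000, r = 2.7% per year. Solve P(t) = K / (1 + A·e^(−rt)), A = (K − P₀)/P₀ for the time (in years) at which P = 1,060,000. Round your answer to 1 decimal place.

A = (3750000 − 80500)/80500 = 45.58385
1060000 = 3750000/(1 + 45.58385·e^(−0.027t)) → 1 + 45.58385·e^(−0.027t) = 3.53774
e^(−0.027t) = 0.055672 → t = ln(17.96241)/0.027 = 2.88828/0.027

t ≈ 107.0 years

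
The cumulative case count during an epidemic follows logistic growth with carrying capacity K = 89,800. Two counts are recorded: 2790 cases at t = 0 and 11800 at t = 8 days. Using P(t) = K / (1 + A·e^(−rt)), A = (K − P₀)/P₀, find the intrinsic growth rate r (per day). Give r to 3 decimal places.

r ≈ 0.194 per day

A = (89800 − 2790)/2790 = 31.18638
11800 = 89800/(1 + 31.18638·e^(−r·8)) → e^(−8r) = (7.61017 − 1)/31.18638 = 0.211957
r = −ln(0.211957)/8 = 1.55137/8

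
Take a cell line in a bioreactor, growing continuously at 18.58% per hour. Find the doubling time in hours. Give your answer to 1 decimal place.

doubling time = ln(2) / |r| = 0.69315 / 0.1858

doubling time ≈ 3.7 hours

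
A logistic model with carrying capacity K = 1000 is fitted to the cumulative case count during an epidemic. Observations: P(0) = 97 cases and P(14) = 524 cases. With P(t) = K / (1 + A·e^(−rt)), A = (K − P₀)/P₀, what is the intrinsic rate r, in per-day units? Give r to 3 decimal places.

A = (1000 − 97)/97 = 9.30928
524 = 1000/(1 + 9.30928·e^(−r·14)) → e^(−14r) = (1.9084 − 1)/9.30928 = 0.09758
r = −ln(0.09758)/14 = 2.32709/14

r ≈ 0.166 per day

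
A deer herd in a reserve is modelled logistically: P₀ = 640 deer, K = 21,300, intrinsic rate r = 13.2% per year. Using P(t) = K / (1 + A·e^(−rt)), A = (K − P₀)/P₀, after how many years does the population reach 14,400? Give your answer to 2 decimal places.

t ≈ 31.90 years

A = (21300 − 640)/640 = 32.28125
14400 = 21300/(1 + 32.28125·e^(−0.132t)) → 1 + 32.28125·e^(−0.132t) = 1.47917
e^(−0.132t) = 0.014843 → t = ln(67.36957)/0.132 = 4.21019/0.132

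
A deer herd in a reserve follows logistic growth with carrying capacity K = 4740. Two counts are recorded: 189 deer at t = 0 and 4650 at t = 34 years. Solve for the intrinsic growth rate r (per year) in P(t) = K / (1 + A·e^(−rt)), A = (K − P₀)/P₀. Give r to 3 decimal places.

r ≈ 0.210 per year

A = (4740 − 189)/189 = 24.07937
4650 = 4740/(1 + 24.07937·e^(−r·34)) → e^(−34r) = (1.01935 − 1)/24.07937 = 0.000804
r = −ln(0.000804)/34 = 7.12617/34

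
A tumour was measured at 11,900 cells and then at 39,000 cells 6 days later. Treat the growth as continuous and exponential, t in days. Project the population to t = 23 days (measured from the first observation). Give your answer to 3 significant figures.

r = ln(39000/11900) / 6 ≈ 0.197837 per day
P(23) = 11900 · e^(0.197837·23) = 11900 · 94.65662 ≈ 1126413.73

≈ 1,130,000 cells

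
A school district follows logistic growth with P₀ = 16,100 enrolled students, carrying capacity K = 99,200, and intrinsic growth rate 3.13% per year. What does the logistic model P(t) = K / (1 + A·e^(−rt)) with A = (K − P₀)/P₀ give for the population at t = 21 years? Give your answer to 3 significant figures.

A = (99200 − 16100)/16100 = 5.16149
P(21) = 99200 / (1 + 5.16149·e^(−0.0313·21)) = 99200 / (1 + 5.16149·0.518249)
= 99200 / 3.67494 ≈ 26993.67

≈ 27,000 enrolled students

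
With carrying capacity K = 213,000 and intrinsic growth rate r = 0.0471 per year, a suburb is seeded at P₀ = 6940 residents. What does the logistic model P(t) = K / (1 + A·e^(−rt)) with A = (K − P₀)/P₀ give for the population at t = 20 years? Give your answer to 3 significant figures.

≈ 16,900 residents

A = (213000 − 6940)/6940 = 29.69164
P(20) = 213000 / (1 + 29.69164·e^(−0.0471·20)) = 213000 / (1 + 29.69164·0.389847)
= 213000 / 12.57521 ≈ 16938.09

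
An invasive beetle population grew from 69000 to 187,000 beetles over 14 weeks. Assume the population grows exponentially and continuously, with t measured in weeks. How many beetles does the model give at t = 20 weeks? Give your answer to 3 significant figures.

≈ 287,000 beetles

r = ln(187000/69000) / 14 ≈ 0.071214 per week
P(20) = 69000 · e^(0.071214·20) = 69000 · 4.1549 ≈ 286688.21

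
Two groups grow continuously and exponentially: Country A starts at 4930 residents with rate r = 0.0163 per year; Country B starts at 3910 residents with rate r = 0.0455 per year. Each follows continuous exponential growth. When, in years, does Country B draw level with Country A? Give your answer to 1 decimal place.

t ≈ 7.9 years

4930·e^(0.0163t) = 3910·e^(0.0455t)
4930/3910 = e^((0.0455 − 0.0163)t) → ln(1.26087) = 0.0292·t
t = 0.2318 / 0.0292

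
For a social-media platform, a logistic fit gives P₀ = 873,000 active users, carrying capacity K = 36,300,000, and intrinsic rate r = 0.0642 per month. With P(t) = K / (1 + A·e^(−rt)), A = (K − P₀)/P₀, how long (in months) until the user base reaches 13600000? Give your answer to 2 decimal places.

A = (36300000 − 873000)/873000 = 40.58076
13600000 = 36300000/(1 + 40.58076·e^(−0.0642t)) → 1 + 40.58076·e^(−0.0642t) = 2.66912
e^(−0.0642t) = 0.041131 → t = ln(24.3127)/0.0642 = 3.191/0.0642

t ≈ 49.70 months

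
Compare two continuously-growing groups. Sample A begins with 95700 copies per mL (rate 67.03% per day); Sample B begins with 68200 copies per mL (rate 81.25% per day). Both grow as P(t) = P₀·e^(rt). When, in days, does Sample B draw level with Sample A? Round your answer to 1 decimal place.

95700·e^(0.6703t) = 68200·e^(0.8125t)
95700/68200 = e^((0.8125 − 0.6703)t) → ln(1.40323) = 0.1422·t
t = 0.33877 / 0.1422

t ≈ 2.4 days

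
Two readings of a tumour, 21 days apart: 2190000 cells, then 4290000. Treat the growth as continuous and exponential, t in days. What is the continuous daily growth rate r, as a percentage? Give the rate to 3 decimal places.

r ≈ 3.202% per day

4290000 = 2190000 · e^(r·21)
e^(21r) = 4290000/2190000 = 1.9589
r = ln(1.9589) / 21 = 0.67239 / 21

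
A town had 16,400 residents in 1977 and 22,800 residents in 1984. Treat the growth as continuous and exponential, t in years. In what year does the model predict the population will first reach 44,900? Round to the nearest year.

r = ln(22800/16400) / 7 = 0.32948/7 ≈ 0.047068 per year
t = ln(44900/16400) / r = 1.00716/0.047068 ≈ 21.4 years after 1977

year 1998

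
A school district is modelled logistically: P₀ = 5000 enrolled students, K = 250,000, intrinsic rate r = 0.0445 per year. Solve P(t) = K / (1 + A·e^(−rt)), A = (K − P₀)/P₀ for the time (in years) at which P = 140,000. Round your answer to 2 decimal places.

t ≈ 92.88 years

A = (250000 − 5000)/5000 = 49
140000 = 250000/(1 + 49·e^(−0.0445t)) → 1 + 49·e^(−0.0445t) = 1.78571
e^(−0.0445t) = 0.016035 → t = ln(62.36364)/0.0445 = 4.13298/0.0445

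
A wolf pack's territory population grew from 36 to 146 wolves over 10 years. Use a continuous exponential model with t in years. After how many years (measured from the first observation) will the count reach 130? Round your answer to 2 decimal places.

r = ln(146/36) / 10 ≈ 0.140009 per year
t = ln(130/36) / r = 1.28402 / 0.140009 ≈ 9.171

t ≈ 9.17 years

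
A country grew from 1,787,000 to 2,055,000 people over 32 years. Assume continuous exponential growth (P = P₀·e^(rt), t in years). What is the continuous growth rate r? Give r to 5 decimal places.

r ≈ 0.00437 per year

2055000 = 1787000 · e^(r·32)
e^(32r) = 2055000/1787000 = 1.14997
r = ln(1.14997) / 32 = 0.13974 / 32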